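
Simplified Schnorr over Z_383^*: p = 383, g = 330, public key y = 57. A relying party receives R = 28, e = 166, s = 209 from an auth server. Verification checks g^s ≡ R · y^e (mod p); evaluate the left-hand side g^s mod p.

330^209 mod 383 = 263

263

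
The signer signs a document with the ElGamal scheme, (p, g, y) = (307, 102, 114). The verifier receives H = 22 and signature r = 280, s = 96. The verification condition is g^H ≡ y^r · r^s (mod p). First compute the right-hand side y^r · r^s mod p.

Squares mod 307: 114^1≡114, 114^2≡102, 114^4≡273, 114^8≡235, 114^16≡272, 114^32≡304, 114^64≡9, 114^128≡81, 114^256≡114
280 = 256 + 16 + 8, so 114^280 ≡ 114·272·235 ≡ 235 (mod 307)
Squares mod 307: 280^1≡280, 280^2≡115, 280^4≡24, 280^8≡269, 280^16≡216, 280^32≡299, 280^64≡64
96 = 64 + 32, so 280^96 ≡ 64·299 ≡ 102 (mod 307)
y^r · r^s ≡ 235·102 = 23970 ≡ 24 (mod 307)

24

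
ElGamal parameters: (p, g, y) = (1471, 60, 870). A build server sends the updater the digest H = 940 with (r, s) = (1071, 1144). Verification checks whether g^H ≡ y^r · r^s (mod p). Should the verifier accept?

accept

Left side g^H mod p:
60^2 = 3600 ≡ 658
60^4 ≡ 658^2 = 432964 ≡ 490
60^8 ≡ 490^2 = 240100 ≡ 327
60^16 ≡ 327^2 = 106929 ≡ 1017
60^32 ≡ 1017^2 = 1034289 ≡ 176
60^64 ≡ 176^2 = 30976 ≡ 85
60^128 ≡ 85^2 = 7225 ≡ 1341
60^256 ≡ 1341^2 = 1798281 ≡ 719
60^512 ≡ 719^2 = 516961 ≡ 640
940 = 512 + 256 + 128 + 32 + 8 + 4, so 60^940 ≡ 640·719·1341·176·327·490 ≡ 288 (mod 1471)
Right side y^r · r^s mod p:
870^2 = 756900 ≡ 806
870^4 ≡ 806^2 = 649636 ≡ 925
870^8 ≡ 925^2 = 855625 ≡ 974
870^16 ≡ 974^2 = 948676 ≡ 1352
870^32 ≡ 1352^2 = 1827904 ≡ 922
870^64 ≡ 922^2 = 850084 ≡ 1317
870^128 ≡ 1317^2 = 1734489 ≡ 180
870^256 ≡ 180^2 = 32400 ≡ 38
870^512 ≡ 38^2 = 1444
870^1024 ≡ 1444^2 = 2085136 ≡ 729
1071 = 1024 + 32 + 8 + 4 + 2 + 1, so 870^1071 ≡ 729·922·974·925·806·870 ≡ 605 (mod 1471)
1071^2 = 1147041 ≡ 1132
1071^4 ≡ 1132^2 = 1281424 ≡ 183
1071^8 ≡ 183^2 = 33489 ≡ 1127
1071^16 ≡ 1127^2 = 1270129 ≡ 656
1071^32 ≡ 656^2 = 430336 ≡ 804
1071^64 ≡ 804^2 = 646416 ≡ 647
1071^128 ≡ 647^2 = 418609 ≡ 845
1071^256 ≡ 845^2 = 714025 ≡ 590
1071^512 ≡ 590^2 = 348100 ≡ 944
1071^1024 ≡ 944^2 = 891136 ≡ 1181
1144 = 1024 + 64 + 32 + 16 + 8, so 1071^1144 ≡ 1181·647·804·656·1127 ≡ 1063 (mod 1471)
605·1063 = 643115 ≡ 288 (mod 1471)
288 ≡ 288 (mod 1471), so the signature is genuine.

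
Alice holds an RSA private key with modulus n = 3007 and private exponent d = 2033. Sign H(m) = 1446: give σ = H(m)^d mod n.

267

(H(m))^2033 mod 3007 = 267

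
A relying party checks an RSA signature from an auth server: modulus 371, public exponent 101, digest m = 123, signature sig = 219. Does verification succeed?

sig^101 mod 371 = 123
123 = m, so the signature checks out.

passes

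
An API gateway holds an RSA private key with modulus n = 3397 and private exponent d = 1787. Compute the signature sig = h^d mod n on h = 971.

1872

h^2 ≡ 971^2 = 942841 ≡ 1872
h^4 ≡ 1872^2 = 3504384 ≡ 2077
h^8 ≡ 2077^2 = 4313929 ≡ 3136
h^16 ≡ 3136^2 = 9834496 ≡ 181
h^32 ≡ 181^2 = 32761 ≡ 2188
h^64 ≡ 2188^2 = 4787344 ≡ 971
h^128 ≡ 971^2 = 942841 ≡ 1872
h^256 ≡ 1872^2 = 3504384 ≡ 2077
h^512 ≡ 2077^2 = 4313929 ≡ 3136
h^1024 ≡ 3136^2 = 9834496 ≡ 181
1787 = 1024 + 512 + 128 + 64 + 32 + 16 + 8 + 2 + 1, so h^1787 ≡ 181·3136·1872·971·2188·181·3136·1872·971 ≡ 1872 (mod 3397)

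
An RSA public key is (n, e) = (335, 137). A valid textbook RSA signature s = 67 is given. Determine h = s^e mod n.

s^2 ≡ 67^2 = 4489 ≡ 134
s^4 ≡ 134^2 = 17956 ≡ 201
s^8 ≡ 201^2 = 40401 ≡ 201
s^16 ≡ 201^2 = 40401 ≡ 201
s^32 ≡ 201^2 = 40401 ≡ 201
s^64 ≡ 201^2 = 40401 ≡ 201
s^128 ≡ 201^2 = 40401 ≡ 201
137 = 128 + 8 + 1, so s^137 ≡ 201·201·67 ≡ 67 (mod 335)

67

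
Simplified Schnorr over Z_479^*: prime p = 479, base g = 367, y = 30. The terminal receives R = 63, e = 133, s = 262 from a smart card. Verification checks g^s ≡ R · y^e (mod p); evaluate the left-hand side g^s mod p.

210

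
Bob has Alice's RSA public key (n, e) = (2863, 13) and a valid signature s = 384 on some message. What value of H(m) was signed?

s^2 ≡ 384^2 = 147456 ≡ 1443
s^4 ≡ 1443^2 = 2082249 ≡ 848
s^8 ≡ 848^2 = 719104 ≡ 491
13 = 8 + 4 + 1, so s^13 ≡ 491·848·384 ≡ 1077 (mod 2863)

1077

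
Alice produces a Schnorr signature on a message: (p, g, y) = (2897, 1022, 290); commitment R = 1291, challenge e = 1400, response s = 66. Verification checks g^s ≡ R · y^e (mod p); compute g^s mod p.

2075

1022^2 = 1044484 ≡ 1564
1022^4 ≡ 1564^2 = 2446096 ≡ 1028
1022^8 ≡ 1028^2 = 1056784 ≡ 2276
1022^16 ≡ 2276^2 = 5180176 ≡ 340
1022^32 ≡ 340^2 = 115600 ≡ 2617
1022^64 ≡ 2617^2 = 6848689 ≡ 181
66 = 64 + 2, so 1022^66 ≡ 181·1564 ≡ 2075 (mod 2897)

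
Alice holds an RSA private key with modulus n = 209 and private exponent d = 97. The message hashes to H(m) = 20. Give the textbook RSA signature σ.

Squares mod 209: (H(m))^1≡20, (H(m))^2≡191, (H(m))^4≡115, (H(m))^8≡58, (H(m))^16≡20, (H(m))^32≡191, (H(m))^64≡115
97 = 64 + 32 + 1, so (H(m))^97 ≡ 115·191·20 ≡ 191 (mod 209)

191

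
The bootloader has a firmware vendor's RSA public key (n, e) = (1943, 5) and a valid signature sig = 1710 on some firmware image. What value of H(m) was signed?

Squares mod 1943: sig^1≡1710, sig^2≡1828, sig^4≡1567
5 = 4 + 1, so sig^5 ≡ 1567·1710 ≡ 173 (mod 1943)

173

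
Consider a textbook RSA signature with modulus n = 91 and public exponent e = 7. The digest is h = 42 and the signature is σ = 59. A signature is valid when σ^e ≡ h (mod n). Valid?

no

Squares mod 91: σ^1≡59, σ^2≡23, σ^4≡74
7 = 4 + 2 + 1, so σ^7 ≡ 74·23·59 ≡ 45 (mod 91)
The recovered value 45 does not match the digest 42.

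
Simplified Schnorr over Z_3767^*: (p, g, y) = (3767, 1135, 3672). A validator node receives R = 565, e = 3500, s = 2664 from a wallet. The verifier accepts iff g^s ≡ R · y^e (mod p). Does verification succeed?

g^s mod p:
1135^2 = 1288225 ≡ 3678
1135^4 ≡ 3678^2 = 13527684 ≡ 387
1135^8 ≡ 387^2 = 149769 ≡ 2856
1135^16 ≡ 2856^2 = 8156736 ≡ 1181
1135^32 ≡ 1181^2 = 1394761 ≡ 971
1135^64 ≡ 971^2 = 942841 ≡ 1091
1135^128 ≡ 1091^2 = 1190281 ≡ 3676
1135^256 ≡ 3676^2 = 13512976 ≡ 747
1135^512 ≡ 747^2 = 558009 ≡ 493
1135^1024 ≡ 493^2 = 243049 ≡ 1961
1135^2048 ≡ 1961^2 = 3845521 ≡ 3181
2664 = 2048 + 512 + 64 + 32 + 8, so 1135^2664 ≡ 3181·493·1091·971·2856 ≡ 1941 (mod 3767)
R · y^e mod p:
3672^2 = 13483584 ≡ 1491
3672^4 ≡ 1491^2 = 2223081 ≡ 551
3672^8 ≡ 551^2 = 303601 ≡ 2241
3672^16 ≡ 2241^2 = 5022081 ≡ 670
3672^32 ≡ 670^2 = 448900 ≡ 627
3672^64 ≡ 627^2 = 393129 ≡ 1361
3672^128 ≡ 1361^2 = 1852321 ≡ 2724
3672^256 ≡ 2724^2 = 7420176 ≡ 2953
3672^512 ≡ 2953^2 = 8720209 ≡ 3371
3672^1024 ≡ 3371^2 = 11363641 ≡ 2369
3672^2048 ≡ 2369^2 = 5612161 ≡ 3098
3500 = 2048 + 1024 + 256 + 128 + 32 + 8 + 4, so 3672^3500 ≡ 3098·2369·2953·2724·627·2241·551 ≡ 2617 (mod 3767)
565·2617 = 1478605 ≡ 1941 (mod 3767)
1941 ≡ 1941 (mod 3767); signature holds.

passes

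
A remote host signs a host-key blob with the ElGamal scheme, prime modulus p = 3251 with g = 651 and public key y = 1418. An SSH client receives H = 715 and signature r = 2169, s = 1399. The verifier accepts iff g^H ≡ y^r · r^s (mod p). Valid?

no

Left side g^H mod p:
Squares mod 3251: 651^1≡651, 651^2≡1171, 651^4≡2570, 651^8≡2119, 651^16≡530, 651^32≡1314, 651^64≡315, 651^128≡1695, 651^256≡2392, 651^512≡3155
715 = 512 + 128 + 64 + 8 + 2 + 1, so 651^715 ≡ 3155·1695·315·2119·1171·651 ≡ 2027 (mod 3251)
Right side y^r · r^s mod p:
Squares mod 3251: 1418^1≡1418, 1418^2≡1606, 1418^4≡1193, 1418^8≡2562, 1418^16≡75, 1418^32≡2374, 1418^64≡1893, 1418^128≡847, 1418^256≡2189, 1418^512≡2998, 1418^1024≡2240, 1418^2048≡1307
2169 = 2048 + 64 + 32 + 16 + 8 + 1, so 1418^2169 ≡ 1307·1893·2374·75·2562·1418 ≡ 813 (mod 3251)
Squares mod 3251: 2169^1≡2169, 2169^2≡364, 2169^4≡2456, 2169^8≡1331, 2169^16≡3017, 2169^32≡2740, 2169^64≡1041, 2169^128≡1098, 2169^256≡2734, 2169^512≡707, 2169^1024≡2446
1399 = 1024 + 256 + 64 + 32 + 16 + 4 + 2 + 1, so 2169^1399 ≡ 2446·2734·1041·2740·3017·2456·364·2169 ≡ 271 (mod 3251)
813·271 = 220323 ≡ 2506 (mod 3251)
2027 ≠ 2506, so verification fails.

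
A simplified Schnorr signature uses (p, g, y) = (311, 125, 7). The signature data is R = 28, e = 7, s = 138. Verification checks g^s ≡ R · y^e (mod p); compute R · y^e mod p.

Squares mod 311: 7^1≡7, 7^2≡49, 7^4≡224
7 = 4 + 2 + 1, so 7^7 ≡ 224·49·7 ≡ 15 (mod 311)
R · y^e ≡ 28·15 = 420 ≡ 109 (mod 311)

109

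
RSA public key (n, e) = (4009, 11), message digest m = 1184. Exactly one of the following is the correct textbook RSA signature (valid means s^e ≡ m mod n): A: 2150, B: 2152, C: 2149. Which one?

B

Candidate A: 2150^11 mod 4009 = 485
Candidate B: 2152^11 mod 4009 = 1184
  → matches m = 1184
Candidate C: 2149^11 mod 4009 = 2884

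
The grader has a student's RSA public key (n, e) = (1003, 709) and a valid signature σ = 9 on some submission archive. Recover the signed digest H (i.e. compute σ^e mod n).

212

σ^2 ≡ 9^2 = 81
σ^4 ≡ 81^2 = 6561 ≡ 543
σ^8 ≡ 543^2 = 294849 ≡ 970
σ^16 ≡ 970^2 = 940900 ≡ 86
σ^32 ≡ 86^2 = 7396 ≡ 375
σ^64 ≡ 375^2 = 140625 ≡ 205
σ^128 ≡ 205^2 = 42025 ≡ 902
σ^256 ≡ 902^2 = 813604 ≡ 171
σ^512 ≡ 171^2 = 29241 ≡ 154
709 = 512 + 128 + 64 + 4 + 1, so σ^709 ≡ 154·902·205·543·9 ≡ 212 (mod 1003)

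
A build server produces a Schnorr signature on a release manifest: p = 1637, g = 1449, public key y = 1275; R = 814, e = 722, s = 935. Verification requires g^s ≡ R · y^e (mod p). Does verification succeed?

fails

g^s mod p:
1449^2 = 2099601 ≡ 967
1449^4 ≡ 967^2 = 935089 ≡ 362
1449^8 ≡ 362^2 = 131044 ≡ 84
1449^16 ≡ 84^2 = 7056 ≡ 508
1449^32 ≡ 508^2 = 258064 ≡ 1055
1449^64 ≡ 1055^2 = 1113025 ≡ 1502
1449^128 ≡ 1502^2 = 2256004 ≡ 218
1449^256 ≡ 218^2 = 47524 ≡ 51
1449^512 ≡ 51^2 = 2601 ≡ 964
935 = 512 + 256 + 128 + 32 + 4 + 2 + 1, so 1449^935 ≡ 964·51·218·1055·362·967·1449 ≡ 1041 (mod 1637)
R · y^e mod p:
1275^2 = 1625625 ≡ 84
1275^4 ≡ 84^2 = 7056 ≡ 508
1275^8 ≡ 508^2 = 258064 ≡ 1055
1275^16 ≡ 1055^2 = 1113025 ≡ 1502
1275^32 ≡ 1502^2 = 2256004 ≡ 218
1275^64 ≡ 218^2 = 47524 ≡ 51
1275^128 ≡ 51^2 = 2601 ≡ 964
1275^256 ≡ 964^2 = 929296 ≡ 1117
1275^512 ≡ 1117^2 = 1247689 ≡ 295
722 = 512 + 128 + 64 + 16 + 2, so 1275^722 ≡ 295·964·51·1502·84 ≡ 24 (mod 1637)
814·24 = 19536 ≡ 1529 (mod 1637)
1041 ≠ 1529; the check fails.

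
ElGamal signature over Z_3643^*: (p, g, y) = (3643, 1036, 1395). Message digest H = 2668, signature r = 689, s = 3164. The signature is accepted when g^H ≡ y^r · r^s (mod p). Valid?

Left side g^H mod p:
1036^2668 mod 3643 = 1106
Right side y^r · r^s mod p:
1395^689 mod 3643 = 582
689^3164 mod 3643 = 3604
582·3604 = 2097528 ≡ 2803 (mod 3643)
1106 ≠ 2803, so verification fails.

no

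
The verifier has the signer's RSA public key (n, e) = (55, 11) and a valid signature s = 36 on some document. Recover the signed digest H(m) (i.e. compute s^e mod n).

s^2 ≡ 36^2 = 1296 ≡ 31
s^4 ≡ 31^2 = 961 ≡ 26
s^8 ≡ 26^2 = 676 ≡ 16
11 = 8 + 2 + 1, so s^11 ≡ 16·31·36 ≡ 36 (mod 55)

36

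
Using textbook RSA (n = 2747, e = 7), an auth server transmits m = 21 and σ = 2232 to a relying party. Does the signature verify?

does not verify

σ^2 ≡ 2232^2 = 4981824 ≡ 1513
σ^4 ≡ 1513^2 = 2289169 ≡ 918
7 = 4 + 2 + 1, so σ^7 ≡ 918·1513·2232 ≡ 1308 (mod 2747)
σ^7 mod 2747 = 1308, but m = 21.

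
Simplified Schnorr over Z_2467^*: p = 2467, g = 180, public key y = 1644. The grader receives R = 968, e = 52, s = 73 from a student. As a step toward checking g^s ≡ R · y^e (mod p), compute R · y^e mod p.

1644^2 = 2702736 ≡ 1371
1644^4 ≡ 1371^2 = 1879641 ≡ 2254
1644^8 ≡ 2254^2 = 5080516 ≡ 963
1644^16 ≡ 963^2 = 927369 ≡ 2244
1644^32 ≡ 2244^2 = 5035536 ≡ 389
52 = 32 + 16 + 4, so 1644^52 ≡ 389·2244·2254 ≡ 1748 (mod 2467)
R · y^e ≡ 968·1748 = 1692064 ≡ 2169 (mod 2467)

2169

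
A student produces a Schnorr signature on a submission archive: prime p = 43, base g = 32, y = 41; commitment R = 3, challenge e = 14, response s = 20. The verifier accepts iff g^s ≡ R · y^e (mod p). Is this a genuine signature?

forged

g^s mod p:
32^2 = 1024 ≡ 35
32^4 ≡ 35^2 = 1225 ≡ 21
32^8 ≡ 21^2 = 441 ≡ 11
32^16 ≡ 11^2 = 121 ≡ 35
20 = 16 + 4, so 32^20 ≡ 35·21 ≡ 4 (mod 43)
R · y^e mod p:
41^2 = 1681 ≡ 4
41^4 ≡ 4^2 = 16
41^8 ≡ 16^2 = 256 ≡ 41
14 = 8 + 4 + 2, so 41^14 ≡ 41·16·4 ≡ 1 (mod 43)
3·1 = 3 ≡ 3 (mod 43)
4 ≠ 3; the check fails.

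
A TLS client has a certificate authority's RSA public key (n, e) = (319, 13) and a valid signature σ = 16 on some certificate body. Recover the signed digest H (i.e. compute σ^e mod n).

Squares mod 319: σ^1≡16, σ^2≡256, σ^4≡141, σ^8≡103
13 = 8 + 4 + 1, so σ^13 ≡ 103·141·16 ≡ 136 (mod 319)

136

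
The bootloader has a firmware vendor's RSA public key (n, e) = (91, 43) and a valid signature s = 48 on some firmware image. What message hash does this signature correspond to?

48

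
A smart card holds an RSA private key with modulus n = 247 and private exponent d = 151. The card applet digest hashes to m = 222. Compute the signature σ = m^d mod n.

105

Squares mod 247: m^1≡222, m^2≡131, m^4≡118, m^8≡92, m^16≡66, m^32≡157, m^64≡196, m^128≡131
151 = 128 + 16 + 4 + 2 + 1, so m^151 ≡ 131·66·118·131·222 ≡ 105 (mod 247)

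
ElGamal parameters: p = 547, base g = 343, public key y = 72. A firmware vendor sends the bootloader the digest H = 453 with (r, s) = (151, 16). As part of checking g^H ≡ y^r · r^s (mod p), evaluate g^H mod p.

343^453 mod 547 = 87

87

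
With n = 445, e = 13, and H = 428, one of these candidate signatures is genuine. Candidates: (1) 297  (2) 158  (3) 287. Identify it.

Candidate 1: Squares mod 445: 297^1≡297, 297^2≡99, 297^4≡11, 297^8≡121; 13 = 8 + 4 + 1, so 297^13 ≡ 121·11·297 ≡ 147 (mod 445)
Candidate 2: Squares mod 445: 158^1≡158, 158^2≡44, 158^4≡156, 158^8≡306; 13 = 8 + 4 + 1, so 158^13 ≡ 306·156·158 ≡ 428 (mod 445)
  → matches H = 428
Candidate 3: Squares mod 445: 287^1≡287, 287^2≡44, 287^4≡156, 287^8≡306; 13 = 8 + 4 + 1, so 287^13 ≡ 306·156·287 ≡ 17 (mod 445)

2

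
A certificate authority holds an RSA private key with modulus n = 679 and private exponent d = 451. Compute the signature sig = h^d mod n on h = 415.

h^2 ≡ 415^2 = 172225 ≡ 438
h^4 ≡ 438^2 = 191844 ≡ 366
h^8 ≡ 366^2 = 133956 ≡ 193
h^16 ≡ 193^2 = 37249 ≡ 583
h^32 ≡ 583^2 = 339889 ≡ 389
h^64 ≡ 389^2 = 151321 ≡ 583
h^128 ≡ 583^2 = 339889 ≡ 389
h^256 ≡ 389^2 = 151321 ≡ 583
451 = 256 + 128 + 64 + 2 + 1, so h^451 ≡ 583·389·583·438·415 ≡ 380 (mod 679)

380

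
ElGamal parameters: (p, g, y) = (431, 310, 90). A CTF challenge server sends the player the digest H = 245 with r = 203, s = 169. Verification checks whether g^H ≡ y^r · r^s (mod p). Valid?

no

Left side g^H mod p:
310^2 = 96100 ≡ 418
310^4 ≡ 418^2 = 174724 ≡ 169
310^8 ≡ 169^2 = 28561 ≡ 115
310^16 ≡ 115^2 = 13225 ≡ 295
310^32 ≡ 295^2 = 87025 ≡ 394
310^64 ≡ 394^2 = 155236 ≡ 76
310^128 ≡ 76^2 = 5776 ≡ 173
245 = 128 + 64 + 32 + 16 + 4 + 1, so 310^245 ≡ 173·76·394·295·169·310 ≡ 395 (mod 431)
Right side y^r · r^s mod p:
90^2 = 8100 ≡ 342
90^4 ≡ 342^2 = 116964 ≡ 163
90^8 ≡ 163^2 = 26569 ≡ 278
90^16 ≡ 278^2 = 77284 ≡ 135
90^32 ≡ 135^2 = 18225 ≡ 123
90^64 ≡ 123^2 = 15129 ≡ 44
90^128 ≡ 44^2 = 1936 ≡ 212
203 = 128 + 64 + 8 + 2 + 1, so 90^203 ≡ 212·44·278·342·90 ≡ 263 (mod 431)
203^2 = 41209 ≡ 264
203^4 ≡ 264^2 = 69696 ≡ 305
203^8 ≡ 305^2 = 93025 ≡ 360
203^16 ≡ 360^2 = 129600 ≡ 300
203^32 ≡ 300^2 = 90000 ≡ 352
203^64 ≡ 352^2 = 123904 ≡ 207
203^128 ≡ 207^2 = 42849 ≡ 180
169 = 128 + 32 + 8 + 1, so 203^169 ≡ 180·352·360·203 ≡ 292 (mod 431)
263·292 = 76796 ≡ 78 (mod 431)
395 ≠ 78, so verification fails.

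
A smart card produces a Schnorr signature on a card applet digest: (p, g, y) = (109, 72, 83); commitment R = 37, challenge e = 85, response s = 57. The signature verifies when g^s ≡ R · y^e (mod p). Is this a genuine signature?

genuine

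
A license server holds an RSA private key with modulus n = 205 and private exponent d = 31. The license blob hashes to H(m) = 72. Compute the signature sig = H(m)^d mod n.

113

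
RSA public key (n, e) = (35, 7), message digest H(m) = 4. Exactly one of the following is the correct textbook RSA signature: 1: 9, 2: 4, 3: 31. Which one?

2

Candidate 1: Squares mod 35: 9^1≡9, 9^2≡11, 9^4≡16; 7 = 4 + 2 + 1, so 9^7 ≡ 16·11·9 ≡ 9 (mod 35)
Candidate 2: Squares mod 35: 4^1≡4, 4^2≡16, 4^4≡11; 7 = 4 + 2 + 1, so 4^7 ≡ 11·16·4 ≡ 4 (mod 35)
  → matches H(m) = 4
Candidate 3: Squares mod 35: 31^1≡31, 31^2≡16, 31^4≡11; 7 = 4 + 2 + 1, so 31^7 ≡ 11·16·31 ≡ 31 (mod 35)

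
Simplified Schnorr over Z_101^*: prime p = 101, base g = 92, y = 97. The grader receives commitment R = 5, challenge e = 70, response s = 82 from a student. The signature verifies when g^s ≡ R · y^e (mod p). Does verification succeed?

fails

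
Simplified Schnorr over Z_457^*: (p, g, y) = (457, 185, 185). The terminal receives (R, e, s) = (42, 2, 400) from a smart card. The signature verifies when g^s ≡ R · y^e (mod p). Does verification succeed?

g^s mod p:
185^2 = 34225 ≡ 407
185^4 ≡ 407^2 = 165649 ≡ 215
185^8 ≡ 215^2 = 46225 ≡ 68
185^16 ≡ 68^2 = 4624 ≡ 54
185^32 ≡ 54^2 = 2916 ≡ 174
185^64 ≡ 174^2 = 30276 ≡ 114
185^128 ≡ 114^2 = 12996 ≡ 200
185^256 ≡ 200^2 = 40000 ≡ 241
400 = 256 + 128 + 16, so 185^400 ≡ 241·200·54 ≡ 185 (mod 457)
R · y^e mod p:
185^2 = 34225 ≡ 407
42·407 = 17094 ≡ 185 (mod 457)
185 ≡ 185 (mod 457); signature holds.

passes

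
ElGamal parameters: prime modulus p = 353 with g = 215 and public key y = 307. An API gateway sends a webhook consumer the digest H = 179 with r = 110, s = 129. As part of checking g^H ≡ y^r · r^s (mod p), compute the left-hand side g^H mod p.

340

215^2 = 46225 ≡ 335
215^4 ≡ 335^2 = 112225 ≡ 324
215^8 ≡ 324^2 = 104976 ≡ 135
215^16 ≡ 135^2 = 18225 ≡ 222
215^32 ≡ 222^2 = 49284 ≡ 217
215^64 ≡ 217^2 = 47089 ≡ 140
215^128 ≡ 140^2 = 19600 ≡ 185
179 = 128 + 32 + 16 + 2 + 1, so 215^179 ≡ 185·217·222·335·215 ≡ 340 (mod 353)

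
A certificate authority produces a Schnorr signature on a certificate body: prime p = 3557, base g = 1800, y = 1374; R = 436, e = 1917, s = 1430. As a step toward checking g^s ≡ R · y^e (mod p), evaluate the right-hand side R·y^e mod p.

2623

Squares mod 3557: 1374^1≡1374, 1374^2≡2666, 1374^4≡670, 1374^8≡718, 1374^16≡3316, 1374^32≡1169, 1374^64≡673, 1374^128≡1190, 1374^256≡414, 1374^512≡660, 1374^1024≡1646
1917 = 1024 + 512 + 256 + 64 + 32 + 16 + 8 + 4 + 1, so 1374^1917 ≡ 1646·660·414·673·1169·3316·718·670·1374 ≡ 830 (mod 3557)
R · y^e ≡ 436·830 = 361880 ≡ 2623 (mod 3557)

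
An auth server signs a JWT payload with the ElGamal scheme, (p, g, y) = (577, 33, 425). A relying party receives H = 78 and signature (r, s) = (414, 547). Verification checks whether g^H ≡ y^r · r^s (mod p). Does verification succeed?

Left side g^H mod p:
33^2 = 1089 ≡ 512
33^4 ≡ 512^2 = 262144 ≡ 186
33^8 ≡ 186^2 = 34596 ≡ 553
33^16 ≡ 553^2 = 305809 ≡ 576
33^32 ≡ 576^2 = 331776 ≡ 1
33^64 ≡ 1^2 = 1
78 = 64 + 8 + 4 + 2, so 33^78 ≡ 1·553·186·512 ≡ 506 (mod 577)
Right side y^r · r^s mod p:
425^2 = 180625 ≡ 24
425^4 ≡ 24^2 = 576
425^8 ≡ 576^2 = 331776 ≡ 1
425^16 ≡ 1^2 = 1
425^32 ≡ 1^2 = 1
425^64 ≡ 1^2 = 1
425^128 ≡ 1^2 = 1
425^256 ≡ 1^2 = 1
414 = 256 + 128 + 16 + 8 + 4 + 2, so 425^414 ≡ 1·1·1·1·576·24 ≡ 553 (mod 577)
414^2 = 171396 ≡ 27
414^4 ≡ 27^2 = 729 ≡ 152
414^8 ≡ 152^2 = 23104 ≡ 24
414^16 ≡ 24^2 = 576
414^32 ≡ 576^2 = 331776 ≡ 1
414^64 ≡ 1^2 = 1
414^128 ≡ 1^2 = 1
414^256 ≡ 1^2 = 1
414^512 ≡ 1^2 = 1
547 = 512 + 32 + 2 + 1, so 414^547 ≡ 1·1·27·414 ≡ 215 (mod 577)
553·215 = 118895 ≡ 33 (mod 577)
506 ≠ 33, so verification fails.

fails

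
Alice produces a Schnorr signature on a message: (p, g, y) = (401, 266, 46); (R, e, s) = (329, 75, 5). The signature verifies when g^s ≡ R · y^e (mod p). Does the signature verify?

verifies

g^s mod p:
266^2 = 70756 ≡ 180
266^4 ≡ 180^2 = 32400 ≡ 320
5 = 4 + 1, so 266^5 ≡ 320·266 ≡ 108 (mod 401)
R · y^e mod p:
46^2 = 2116 ≡ 111
46^4 ≡ 111^2 = 12321 ≡ 291
46^8 ≡ 291^2 = 84681 ≡ 70
46^16 ≡ 70^2 = 4900 ≡ 88
46^32 ≡ 88^2 = 7744 ≡ 125
46^64 ≡ 125^2 = 15625 ≡ 387
75 = 64 + 8 + 2 + 1, so 46^75 ≡ 387·70·111·46 ≡ 199 (mod 401)
329·199 = 65471 ≡ 108 (mod 401)
108 ≡ 108 (mod 401); signature holds.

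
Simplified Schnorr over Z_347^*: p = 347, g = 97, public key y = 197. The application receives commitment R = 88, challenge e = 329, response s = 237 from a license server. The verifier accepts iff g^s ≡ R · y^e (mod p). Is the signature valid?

g^s mod p:
97^2 = 9409 ≡ 40
97^4 ≡ 40^2 = 1600 ≡ 212
97^8 ≡ 212^2 = 44944 ≡ 181
97^16 ≡ 181^2 = 32761 ≡ 143
97^32 ≡ 143^2 = 20449 ≡ 323
97^64 ≡ 323^2 = 104329 ≡ 229
97^128 ≡ 229^2 = 52441 ≡ 44
237 = 128 + 64 + 32 + 8 + 4 + 1, so 97^237 ≡ 44·229·323·181·212·97 ≡ 118 (mod 347)
R · y^e mod p:
197^2 = 38809 ≡ 292
197^4 ≡ 292^2 = 85264 ≡ 249
197^8 ≡ 249^2 = 62001 ≡ 235
197^16 ≡ 235^2 = 55225 ≡ 52
197^32 ≡ 52^2 = 2704 ≡ 275
197^64 ≡ 275^2 = 75625 ≡ 326
197^128 ≡ 326^2 = 106276 ≡ 94
197^256 ≡ 94^2 = 8836 ≡ 161
329 = 256 + 64 + 8 + 1, so 197^329 ≡ 161·326·235·197 ≡ 324 (mod 347)
88·324 = 28512 ≡ 58 (mod 347)
118 ≠ 58; the check fails.

invalid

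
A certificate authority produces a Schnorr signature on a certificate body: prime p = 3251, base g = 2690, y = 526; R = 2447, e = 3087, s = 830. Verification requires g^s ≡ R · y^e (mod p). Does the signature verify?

does not verify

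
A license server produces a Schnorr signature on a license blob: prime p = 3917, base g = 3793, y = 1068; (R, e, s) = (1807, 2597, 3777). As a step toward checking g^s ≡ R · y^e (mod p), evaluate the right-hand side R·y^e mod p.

1068^2 = 1140624 ≡ 777
1068^4 ≡ 777^2 = 603729 ≡ 511
1068^8 ≡ 511^2 = 261121 ≡ 2599
1068^16 ≡ 2599^2 = 6754801 ≡ 1893
1068^32 ≡ 1893^2 = 3583449 ≡ 3311
1068^64 ≡ 3311^2 = 10962721 ≡ 2955
1068^128 ≡ 2955^2 = 8732025 ≡ 1032
1068^256 ≡ 1032^2 = 1065024 ≡ 3517
1068^512 ≡ 3517^2 = 12369289 ≡ 3320
1068^1024 ≡ 3320^2 = 11022400 ≡ 3879
1068^2048 ≡ 3879^2 = 15046641 ≡ 1444
2597 = 2048 + 512 + 32 + 4 + 1, so 1068^2597 ≡ 1444·3320·3311·511·1068 ≡ 1061 (mod 3917)
R · y^e ≡ 1807·1061 = 1917227 ≡ 1814 (mod 3917)

1814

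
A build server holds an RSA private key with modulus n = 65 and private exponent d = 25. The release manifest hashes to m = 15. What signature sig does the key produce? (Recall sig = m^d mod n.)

m^2 ≡ 15^2 = 225 ≡ 30
m^4 ≡ 30^2 = 900 ≡ 55
m^8 ≡ 55^2 = 3025 ≡ 35
m^16 ≡ 35^2 = 1225 ≡ 55
25 = 16 + 8 + 1, so m^25 ≡ 55·35·15 ≡ 15 (mod 65)

15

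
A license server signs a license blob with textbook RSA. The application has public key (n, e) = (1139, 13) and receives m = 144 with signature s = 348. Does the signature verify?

s^2 ≡ 348^2 = 121104 ≡ 370
s^4 ≡ 370^2 = 136900 ≡ 220
s^8 ≡ 220^2 = 48400 ≡ 562
13 = 8 + 4 + 1, so s^13 ≡ 562·220·348 ≡ 995 (mod 1139)
995 ≠ 144, so verification fails.

does not verify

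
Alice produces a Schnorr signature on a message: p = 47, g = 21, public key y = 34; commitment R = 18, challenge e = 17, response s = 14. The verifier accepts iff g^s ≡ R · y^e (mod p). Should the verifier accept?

accept

g^s mod p:
21^2 = 441 ≡ 18
21^4 ≡ 18^2 = 324 ≡ 42
21^8 ≡ 42^2 = 1764 ≡ 25
14 = 8 + 4 + 2, so 21^14 ≡ 25·42·18 ≡ 6 (mod 47)
R · y^e mod p:
34^2 = 1156 ≡ 28
34^4 ≡ 28^2 = 784 ≡ 32
34^8 ≡ 32^2 = 1024 ≡ 37
34^16 ≡ 37^2 = 1369 ≡ 6
17 = 16 + 1, so 34^17 ≡ 6·34 ≡ 16 (mod 47)
18·16 = 288 ≡ 6 (mod 47)
6 ≡ 6 (mod 47); signature holds.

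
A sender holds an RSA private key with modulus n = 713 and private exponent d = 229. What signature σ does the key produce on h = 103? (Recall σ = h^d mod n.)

111

Squares mod 713: h^1≡103, h^2≡627, h^4≡266, h^8≡169, h^16≡41, h^32≡255, h^64≡142, h^128≡200
229 = 128 + 64 + 32 + 4 + 1, so h^229 ≡ 200·142·255·266·103 ≡ 111 (mod 713)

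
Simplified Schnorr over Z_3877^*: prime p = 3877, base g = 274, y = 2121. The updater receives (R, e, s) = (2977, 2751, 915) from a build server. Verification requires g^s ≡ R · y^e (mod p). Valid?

g^s mod p:
274^2 = 75076 ≡ 1413
274^4 ≡ 1413^2 = 1996569 ≡ 3791
274^8 ≡ 3791^2 = 14371681 ≡ 3519
274^16 ≡ 3519^2 = 12383361 ≡ 223
274^32 ≡ 223^2 = 49729 ≡ 3205
274^64 ≡ 3205^2 = 10272025 ≡ 1852
274^128 ≡ 1852^2 = 3429904 ≡ 2636
274^256 ≡ 2636^2 = 6948496 ≡ 912
274^512 ≡ 912^2 = 831744 ≡ 2066
915 = 512 + 256 + 128 + 16 + 2 + 1, so 274^915 ≡ 2066·912·2636·223·1413·274 ≡ 1525 (mod 3877)
R · y^e mod p:
2121^2 = 4498641 ≡ 1321
2121^4 ≡ 1321^2 = 1745041 ≡ 391
2121^8 ≡ 391^2 = 152881 ≡ 1678
2121^16 ≡ 1678^2 = 2815684 ≡ 982
2121^32 ≡ 982^2 = 964324 ≡ 2828
2121^64 ≡ 2828^2 = 7997584 ≡ 3210
2121^128 ≡ 3210^2 = 10304100 ≡ 2911
2121^256 ≡ 2911^2 = 8473921 ≡ 2676
2121^512 ≡ 2676^2 = 7160976 ≡ 157
2121^1024 ≡ 157^2 = 24649 ≡ 1387
2121^2048 ≡ 1387^2 = 1923769 ≡ 777
2751 = 2048 + 512 + 128 + 32 + 16 + 8 + 4 + 2 + 1, so 2121^2751 ≡ 777·157·2911·2828·982·1678·391·1321·2121 ≡ 2102 (mod 3877)
2977·2102 = 6257654 ≡ 176 (mod 3877)
1525 ≠ 176; the check fails.

no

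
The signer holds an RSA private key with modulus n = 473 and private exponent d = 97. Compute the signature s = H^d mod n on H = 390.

H^97 mod 473 = 399

399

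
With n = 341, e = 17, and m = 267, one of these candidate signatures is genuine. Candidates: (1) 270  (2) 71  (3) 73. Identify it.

2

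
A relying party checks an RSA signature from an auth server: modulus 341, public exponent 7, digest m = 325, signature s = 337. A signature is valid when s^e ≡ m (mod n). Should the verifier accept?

s^2 ≡ 337^2 = 113569 ≡ 16
s^4 ≡ 16^2 = 256
7 = 4 + 2 + 1, so s^7 ≡ 256·16·337 ≡ 325 (mod 341)
Since 325 equals the digest 325, verification succeeds.

accept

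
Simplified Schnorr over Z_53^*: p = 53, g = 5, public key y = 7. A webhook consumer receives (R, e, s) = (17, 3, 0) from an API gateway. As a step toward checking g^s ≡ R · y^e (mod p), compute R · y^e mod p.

1

7^2 = 49
3 = 2 + 1, so 7^3 ≡ 49·7 ≡ 25 (mod 53)
R · y^e ≡ 17·25 = 425 ≡ 1 (mod 53)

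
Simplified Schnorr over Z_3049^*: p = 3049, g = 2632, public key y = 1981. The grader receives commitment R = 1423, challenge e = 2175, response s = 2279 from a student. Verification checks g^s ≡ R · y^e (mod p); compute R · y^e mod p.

773

1981^2 = 3924361 ≡ 298
1981^4 ≡ 298^2 = 88804 ≡ 383
1981^8 ≡ 383^2 = 146689 ≡ 337
1981^16 ≡ 337^2 = 113569 ≡ 756
1981^32 ≡ 756^2 = 571536 ≡ 1373
1981^64 ≡ 1373^2 = 1885129 ≡ 847
1981^128 ≡ 847^2 = 717409 ≡ 894
1981^256 ≡ 894^2 = 799236 ≡ 398
1981^512 ≡ 398^2 = 158404 ≡ 2905
1981^1024 ≡ 2905^2 = 8439025 ≡ 2442
1981^2048 ≡ 2442^2 = 5963364 ≡ 2569
2175 = 2048 + 64 + 32 + 16 + 8 + 4 + 2 + 1, so 1981^2175 ≡ 2569·847·1373·756·337·383·298·1981 ≡ 1224 (mod 3049)
R · y^e ≡ 1423·1224 = 1741752 ≡ 773 (mod 3049)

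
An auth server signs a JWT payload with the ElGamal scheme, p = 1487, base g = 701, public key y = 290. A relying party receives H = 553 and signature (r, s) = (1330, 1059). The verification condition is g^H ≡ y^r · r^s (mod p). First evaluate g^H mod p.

1225

701^2 = 491401 ≡ 691
701^4 ≡ 691^2 = 477481 ≡ 154
701^8 ≡ 154^2 = 23716 ≡ 1411
701^16 ≡ 1411^2 = 1990921 ≡ 1315
701^32 ≡ 1315^2 = 1729225 ≡ 1331
701^64 ≡ 1331^2 = 1771561 ≡ 544
701^128 ≡ 544^2 = 295936 ≡ 23
701^256 ≡ 23^2 = 529
701^512 ≡ 529^2 = 279841 ≡ 285
553 = 512 + 32 + 8 + 1, so 701^553 ≡ 285·1331·1411·701 ≡ 1225 (mod 1487)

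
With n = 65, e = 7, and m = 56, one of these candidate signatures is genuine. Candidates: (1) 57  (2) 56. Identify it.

Candidate 1: 57^2 = 3249 ≡ 64; 57^4 ≡ 64^2 = 4096 ≡ 1; 7 = 4 + 2 + 1, so 57^7 ≡ 1·64·57 ≡ 8 (mod 65)
Candidate 2: 56^2 = 3136 ≡ 16; 56^4 ≡ 16^2 = 256 ≡ 61; 7 = 4 + 2 + 1, so 56^7 ≡ 61·16·56 ≡ 56 (mod 65)
  → matches m = 56

2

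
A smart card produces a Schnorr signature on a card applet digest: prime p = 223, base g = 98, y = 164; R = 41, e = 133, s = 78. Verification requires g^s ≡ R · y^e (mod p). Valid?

g^s mod p:
98^2 = 9604 ≡ 15
98^4 ≡ 15^2 = 225 ≡ 2
98^8 ≡ 2^2 = 4
98^16 ≡ 4^2 = 16
98^32 ≡ 16^2 = 256 ≡ 33
98^64 ≡ 33^2 = 1089 ≡ 197
78 = 64 + 8 + 4 + 2, so 98^78 ≡ 197·4·2·15 ≡ 2 (mod 223)
R · y^e mod p:
164^2 = 26896 ≡ 136
164^4 ≡ 136^2 = 18496 ≡ 210
164^8 ≡ 210^2 = 44100 ≡ 169
164^16 ≡ 169^2 = 28561 ≡ 17
164^32 ≡ 17^2 = 289 ≡ 66
164^64 ≡ 66^2 = 4356 ≡ 119
164^128 ≡ 119^2 = 14161 ≡ 112
133 = 128 + 4 + 1, so 164^133 ≡ 112·210·164 ≡ 49 (mod 223)
41·49 = 2009 ≡ 2 (mod 223)
2 ≡ 2 (mod 223); signature holds.

yes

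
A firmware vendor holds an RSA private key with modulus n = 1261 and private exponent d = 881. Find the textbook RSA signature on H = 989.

H^2 ≡ 989^2 = 978121 ≡ 846
H^4 ≡ 846^2 = 715716 ≡ 729
H^8 ≡ 729^2 = 531441 ≡ 560
H^16 ≡ 560^2 = 313600 ≡ 872
H^32 ≡ 872^2 = 760384 ≡ 1
H^64 ≡ 1^2 = 1
H^128 ≡ 1^2 = 1
H^256 ≡ 1^2 = 1
H^512 ≡ 1^2 = 1
881 = 512 + 256 + 64 + 32 + 16 + 1, so H^881 ≡ 1·1·1·1·872·989 ≡ 1145 (mod 1261)

1145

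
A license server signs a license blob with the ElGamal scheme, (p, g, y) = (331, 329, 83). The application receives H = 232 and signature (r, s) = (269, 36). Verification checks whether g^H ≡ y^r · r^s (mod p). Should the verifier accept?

Left side g^H mod p:
329^232 mod 331 = 203
Right side y^r · r^s mod p:
83^269 mod 331 = 4
269^36 mod 331 = 64
4·64 = 256 ≡ 256 (mod 331)
203 ≠ 256, so verification fails.

reject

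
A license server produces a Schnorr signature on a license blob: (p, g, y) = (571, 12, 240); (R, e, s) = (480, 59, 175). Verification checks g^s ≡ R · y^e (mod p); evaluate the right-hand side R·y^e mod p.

Squares mod 571: 240^1≡240, 240^2≡500, 240^4≡473, 240^8≡468, 240^16≡331, 240^32≡500
59 = 32 + 16 + 8 + 2 + 1, so 240^59 ≡ 500·331·468·500·240 ≡ 69 (mod 571)
R · y^e ≡ 480·69 = 33120 ≡ 2 (mod 571)

2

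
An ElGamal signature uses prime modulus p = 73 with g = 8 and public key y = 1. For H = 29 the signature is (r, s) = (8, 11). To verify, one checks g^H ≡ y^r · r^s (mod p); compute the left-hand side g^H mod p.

8^2 = 64
8^4 ≡ 64^2 = 4096 ≡ 8
8^8 ≡ 8^2 = 64
8^16 ≡ 64^2 = 4096 ≡ 8
29 = 16 + 8 + 4 + 1, so 8^29 ≡ 8·64·8·8 ≡ 64 (mod 73)

64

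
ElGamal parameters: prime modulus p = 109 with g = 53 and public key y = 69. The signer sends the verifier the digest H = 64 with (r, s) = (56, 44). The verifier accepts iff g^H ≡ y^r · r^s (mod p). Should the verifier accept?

accept

Left side g^H mod p:
53^2 = 2809 ≡ 84
53^4 ≡ 84^2 = 7056 ≡ 80
53^8 ≡ 80^2 = 6400 ≡ 78
53^16 ≡ 78^2 = 6084 ≡ 89
53^32 ≡ 89^2 = 7921 ≡ 73
53^64 ≡ 73^2 = 5329 ≡ 97
Right side y^r · r^s mod p:
69^2 = 4761 ≡ 74
69^4 ≡ 74^2 = 5476 ≡ 26
69^8 ≡ 26^2 = 676 ≡ 22
69^16 ≡ 22^2 = 484 ≡ 48
69^32 ≡ 48^2 = 2304 ≡ 15
56 = 32 + 16 + 8, so 69^56 ≡ 15·48·22 ≡ 35 (mod 109)
56^2 = 3136 ≡ 84
56^4 ≡ 84^2 = 7056 ≡ 80
56^8 ≡ 80^2 = 6400 ≡ 78
56^16 ≡ 78^2 = 6084 ≡ 89
56^32 ≡ 89^2 = 7921 ≡ 73
44 = 32 + 8 + 4, so 56^44 ≡ 73·78·80 ≡ 9 (mod 109)
35·9 = 315 ≡ 97 (mod 109)
97 ≡ 97 (mod 109), so the signature is genuine.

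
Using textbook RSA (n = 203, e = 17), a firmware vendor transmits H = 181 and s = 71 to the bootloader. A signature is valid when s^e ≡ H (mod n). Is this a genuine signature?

s^2 ≡ 71^2 = 5041 ≡ 169
s^4 ≡ 169^2 = 28561 ≡ 141
s^8 ≡ 141^2 = 19881 ≡ 190
s^16 ≡ 190^2 = 36100 ≡ 169
17 = 16 + 1, so s^17 ≡ 169·71 ≡ 22 (mod 203)
The recovered value 22 does not match the digest 181.

forged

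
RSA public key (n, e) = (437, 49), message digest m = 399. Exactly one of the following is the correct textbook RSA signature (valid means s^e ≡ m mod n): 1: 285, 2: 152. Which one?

1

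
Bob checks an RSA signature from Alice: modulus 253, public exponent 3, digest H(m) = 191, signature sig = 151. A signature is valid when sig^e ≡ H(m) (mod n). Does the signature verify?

does not verify

sig^2 ≡ 151^2 = 22801 ≡ 31
3 = 2 + 1, so sig^3 ≡ 31·151 ≡ 127 (mod 253)
The recovered value 127 does not match the digest 191.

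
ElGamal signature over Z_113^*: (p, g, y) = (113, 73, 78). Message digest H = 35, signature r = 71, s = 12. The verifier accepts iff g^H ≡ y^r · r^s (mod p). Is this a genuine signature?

forged

Left side g^H mod p:
73^2 = 5329 ≡ 18
73^4 ≡ 18^2 = 324 ≡ 98
73^8 ≡ 98^2 = 9604 ≡ 112
73^16 ≡ 112^2 = 12544 ≡ 1
73^32 ≡ 1^2 = 1
35 = 32 + 2 + 1, so 73^35 ≡ 1·18·73 ≡ 71 (mod 113)
Right side y^r · r^s mod p:
78^2 = 6084 ≡ 95
78^4 ≡ 95^2 = 9025 ≡ 98
78^8 ≡ 98^2 = 9604 ≡ 112
78^16 ≡ 112^2 = 12544 ≡ 1
78^32 ≡ 1^2 = 1
78^64 ≡ 1^2 = 1
71 = 64 + 4 + 2 + 1, so 78^71 ≡ 1·98·95·78 ≡ 42 (mod 113)
71^2 = 5041 ≡ 69
71^4 ≡ 69^2 = 4761 ≡ 15
71^8 ≡ 15^2 = 225 ≡ 112
12 = 8 + 4, so 71^12 ≡ 112·15 ≡ 98 (mod 113)
42·98 = 4116 ≡ 48 (mod 113)
71 ≠ 48, so verification fails.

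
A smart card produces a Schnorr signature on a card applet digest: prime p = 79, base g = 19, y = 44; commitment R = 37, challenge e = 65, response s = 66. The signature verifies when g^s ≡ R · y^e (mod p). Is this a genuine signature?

g^s mod p:
19^2 = 361 ≡ 45
19^4 ≡ 45^2 = 2025 ≡ 50
19^8 ≡ 50^2 = 2500 ≡ 51
19^16 ≡ 51^2 = 2601 ≡ 73
19^32 ≡ 73^2 = 5329 ≡ 36
19^64 ≡ 36^2 = 1296 ≡ 32
66 = 64 + 2, so 19^66 ≡ 32·45 ≡ 18 (mod 79)
R · y^e mod p:
44^2 = 1936 ≡ 40
44^4 ≡ 40^2 = 1600 ≡ 20
44^8 ≡ 20^2 = 400 ≡ 5
44^16 ≡ 5^2 = 25
44^32 ≡ 25^2 = 625 ≡ 72
44^64 ≡ 72^2 = 5184 ≡ 49
65 = 64 + 1, so 44^65 ≡ 49·44 ≡ 23 (mod 79)
37·23 = 851 ≡ 61 (mod 79)
18 ≠ 61; the check fails.

forged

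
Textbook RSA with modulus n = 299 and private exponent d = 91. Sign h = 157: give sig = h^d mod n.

235

h^2 ≡ 157^2 = 24649 ≡ 131
h^4 ≡ 131^2 = 17161 ≡ 118
h^8 ≡ 118^2 = 13924 ≡ 170
h^16 ≡ 170^2 = 28900 ≡ 196
h^32 ≡ 196^2 = 38416 ≡ 144
h^64 ≡ 144^2 = 20736 ≡ 105
91 = 64 + 16 + 8 + 2 + 1, so h^91 ≡ 105·196·170·131·157 ≡ 235 (mod 299)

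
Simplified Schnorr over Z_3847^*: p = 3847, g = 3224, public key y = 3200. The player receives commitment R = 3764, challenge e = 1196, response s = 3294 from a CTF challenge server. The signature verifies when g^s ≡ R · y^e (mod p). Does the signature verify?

g^s mod p:
Squares mod 3847: 3224^1≡3224, 3224^2≡3429, 3224^4≡1609, 3224^8≡3697, 3224^16≡3265, 3224^32≡188, 3224^64≡721, 3224^128≡496, 3224^256≡3655, 3224^512≡2241, 3224^1024≡1746, 3224^2048≡1692
3294 = 2048 + 1024 + 128 + 64 + 16 + 8 + 4 + 2, so 3224^3294 ≡ 1692·1746·496·721·3265·3697·1609·3429 ≡ 3058 (mod 3847)
R · y^e mod p:
Squares mod 3847: 3200^1≡3200, 3200^2≡3133, 3200^4≡1992, 3200^8≡1807, 3200^16≡2993, 3200^32≡2233, 3200^64≡577, 3200^128≡2087, 3200^256≡765, 3200^512≡481, 3200^1024≡541
1196 = 1024 + 128 + 32 + 8 + 4, so 3200^1196 ≡ 541·2087·2233·1807·1992 ≡ 473 (mod 3847)
3764·473 = 1780372 ≡ 3058 (mod 3847)
3058 ≡ 3058 (mod 3847); signature holds.

verifies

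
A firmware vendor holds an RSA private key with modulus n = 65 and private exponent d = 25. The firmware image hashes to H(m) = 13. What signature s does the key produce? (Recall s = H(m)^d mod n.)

(H(m))^2 ≡ 13^2 = 169 ≡ 39
(H(m))^4 ≡ 39^2 = 1521 ≡ 26
(H(m))^8 ≡ 26^2 = 676 ≡ 26
(H(m))^16 ≡ 26^2 = 676 ≡ 26
25 = 16 + 8 + 1, so (H(m))^25 ≡ 26·26·13 ≡ 13 (mod 65)

13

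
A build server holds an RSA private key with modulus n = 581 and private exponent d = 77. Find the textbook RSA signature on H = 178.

124

H^2 ≡ 178^2 = 31684 ≡ 310
H^4 ≡ 310^2 = 96100 ≡ 235
H^8 ≡ 235^2 = 55225 ≡ 30
H^16 ≡ 30^2 = 900 ≡ 319
H^32 ≡ 319^2 = 101761 ≡ 86
H^64 ≡ 86^2 = 7396 ≡ 424
77 = 64 + 8 + 4 + 1, so H^77 ≡ 424·30·235·178 ≡ 124 (mod 581)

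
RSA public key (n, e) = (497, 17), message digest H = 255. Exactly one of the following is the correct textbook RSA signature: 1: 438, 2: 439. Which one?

2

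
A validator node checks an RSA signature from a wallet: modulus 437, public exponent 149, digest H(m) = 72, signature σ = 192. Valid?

Squares mod 437: σ^1≡192, σ^2≡156, σ^4≡301, σ^8≡142, σ^16≡62, σ^32≡348, σ^64≡55, σ^128≡403
149 = 128 + 16 + 4 + 1, so σ^149 ≡ 403·62·301·192 ≡ 13 (mod 437)
σ^149 mod 437 = 13, but H(m) = 72.

no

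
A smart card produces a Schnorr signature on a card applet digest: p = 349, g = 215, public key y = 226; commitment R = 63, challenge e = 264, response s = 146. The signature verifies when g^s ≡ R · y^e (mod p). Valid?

no

g^s mod p:
Squares mod 349: 215^1≡215, 215^2≡157, 215^4≡219, 215^8≡148, 215^16≡266, 215^32≡258, 215^64≡254, 215^128≡300
146 = 128 + 16 + 2, so 215^146 ≡ 300·266·157 ≡ 198 (mod 349)
R · y^e mod p:
Squares mod 349: 226^1≡226, 226^2≡122, 226^4≡226, 226^8≡122, 226^16≡226, 226^32≡122, 226^64≡226, 226^128≡122, 226^256≡226
264 = 256 + 8, so 226^264 ≡ 226·122 ≡ 1 (mod 349)
63·1 = 63 ≡ 63 (mod 349)
198 ≠ 63; the check fails.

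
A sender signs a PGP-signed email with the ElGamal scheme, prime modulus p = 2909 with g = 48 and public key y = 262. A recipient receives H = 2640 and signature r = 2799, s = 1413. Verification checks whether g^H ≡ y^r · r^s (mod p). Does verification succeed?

passes

Left side g^H mod p:
Squares mod 2909: 48^1≡48, 48^2≡2304, 48^4≡2400, 48^8≡180, 48^16≡401, 48^32≡806, 48^64≡929, 48^128≡1977, 48^256≡1742, 48^512≡477, 48^1024≡627, 48^2048≡414
2640 = 2048 + 512 + 64 + 16, so 48^2640 ≡ 414·477·929·401 ≡ 1971 (mod 2909)
Right side y^r · r^s mod p:
Squares mod 2909: 262^1≡262, 262^2≡1737, 262^4≡536, 262^8≡2214, 262^16≡131, 262^32≡2616, 262^64≡1488, 262^128≡395, 262^256≡1848, 262^512≡2847, 262^1024≡935, 262^2048≡1525
2799 = 2048 + 512 + 128 + 64 + 32 + 8 + 4 + 2 + 1, so 262^2799 ≡ 1525·2847·395·1488·2616·2214·536·1737·262 ≡ 391 (mod 2909)
Squares mod 2909: 2799^1≡2799, 2799^2≡464, 2799^4≡30, 2799^8≡900, 2799^16≡1298, 2799^32≡493, 2799^64≡1602, 2799^128≡666, 2799^256≡1388, 2799^512≡786, 2799^1024≡1088
1413 = 1024 + 256 + 128 + 4 + 1, so 2799^1413 ≡ 1088·1388·666·30·2799 ≡ 72 (mod 2909)
391·72 = 28152 ≡ 1971 (mod 2909)
1971 ≡ 1971 (mod 2909), so the signature is genuine.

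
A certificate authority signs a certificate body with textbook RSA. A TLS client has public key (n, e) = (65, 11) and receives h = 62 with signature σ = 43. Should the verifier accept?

accept

σ^11 mod 65 = 62
62 = h, so the signature checks out.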